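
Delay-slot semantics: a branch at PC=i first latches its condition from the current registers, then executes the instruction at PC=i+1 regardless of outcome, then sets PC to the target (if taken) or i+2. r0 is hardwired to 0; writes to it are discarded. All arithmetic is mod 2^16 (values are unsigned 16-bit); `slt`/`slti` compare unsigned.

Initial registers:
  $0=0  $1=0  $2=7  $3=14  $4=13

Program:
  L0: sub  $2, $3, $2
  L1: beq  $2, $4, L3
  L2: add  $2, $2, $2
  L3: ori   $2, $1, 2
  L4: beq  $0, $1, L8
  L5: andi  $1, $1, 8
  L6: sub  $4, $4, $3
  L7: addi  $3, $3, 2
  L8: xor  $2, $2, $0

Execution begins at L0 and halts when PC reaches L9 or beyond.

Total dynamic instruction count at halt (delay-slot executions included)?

7

PC=0  sub  $2, $3, $2        | $0=0 $1=0 $2=7 $3=14 $4=13
PC=1  beq  $2, $4, L3        | $0=0 $1=0 $2=7 $3=14 $4=13  [not taken]
PC=2  add  $2, $2, $2        | $0=0 $1=0 $2=14 $3=14 $4=13
PC=3  ori   $2, $1, 2        | $0=0 $1=0 $2=2 $3=14 $4=13
PC=4  beq  $0, $1, L8        | $0=0 $1=0 $2=2 $3=14 $4=13  [TAKEN]
PC=5  andi  $1, $1, 8        | $0=0 $1=0 $2=2 $3=14 $4=13
PC=8  xor  $2, $2, $0        | $0=0 $1=0 $2=2 $3=14 $4=13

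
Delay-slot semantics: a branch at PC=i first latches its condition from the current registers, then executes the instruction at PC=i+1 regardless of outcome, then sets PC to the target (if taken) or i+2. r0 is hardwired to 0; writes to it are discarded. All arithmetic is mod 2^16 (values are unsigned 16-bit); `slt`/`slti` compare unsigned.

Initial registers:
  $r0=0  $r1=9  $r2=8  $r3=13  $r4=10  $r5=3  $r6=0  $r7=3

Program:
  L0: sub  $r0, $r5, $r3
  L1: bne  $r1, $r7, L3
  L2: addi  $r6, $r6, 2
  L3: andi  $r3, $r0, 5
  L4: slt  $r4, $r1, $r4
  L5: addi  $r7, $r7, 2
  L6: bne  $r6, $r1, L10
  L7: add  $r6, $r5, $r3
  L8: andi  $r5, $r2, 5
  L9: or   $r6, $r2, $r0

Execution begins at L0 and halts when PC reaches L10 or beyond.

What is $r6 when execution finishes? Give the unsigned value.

  step pc=0: sub  $r0, $r5, $r3  regs=(0,9,8,13,10,3,0,3)
  step pc=1: bne  $r1, $r7, L3  cond=T  regs=(0,9,8,13,10,3,0,3)
  step pc=2: addi  $r6, $r6, 2  regs=(0,9,8,13,10,3,2,3)
  step pc=3: andi  $r3, $r0, 5  regs=(0,9,8,0,10,3,2,3)
  step pc=4: slt  $r4, $r1, $r4  regs=(0,9,8,0,1,3,2,3)
  step pc=5: addi  $r7, $r7, 2  regs=(0,9,8,0,1,3,2,5)
  step pc=6: bne  $r6, $r1, L10  cond=T  regs=(0,9,8,0,1,3,2,5)
  step pc=7: add  $r6, $r5, $r3  regs=(0,9,8,0,1,3,3,5)

3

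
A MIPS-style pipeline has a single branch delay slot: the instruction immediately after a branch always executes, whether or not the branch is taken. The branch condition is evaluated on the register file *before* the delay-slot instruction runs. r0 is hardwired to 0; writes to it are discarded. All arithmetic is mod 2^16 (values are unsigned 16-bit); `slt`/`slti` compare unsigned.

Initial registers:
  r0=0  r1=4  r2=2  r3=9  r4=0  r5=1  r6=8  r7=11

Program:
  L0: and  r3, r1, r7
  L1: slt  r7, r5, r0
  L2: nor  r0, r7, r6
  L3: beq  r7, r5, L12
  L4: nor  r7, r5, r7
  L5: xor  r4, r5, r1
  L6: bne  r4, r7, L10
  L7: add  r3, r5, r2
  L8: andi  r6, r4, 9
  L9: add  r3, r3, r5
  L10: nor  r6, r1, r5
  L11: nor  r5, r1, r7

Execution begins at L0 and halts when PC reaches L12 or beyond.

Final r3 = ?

PC=0  and  r3, r1, r7        | r0=0 r1=4 r2=2 r3=0 r4=0 r5=1 r6=8 r7=11
PC=1  slt  r7, r5, r0        | r0=0 r1=4 r2=2 r3=0 r4=0 r5=1 r6=8 r7=0
PC=2  nor  r0, r7, r6        | r0=0 r1=4 r2=2 r3=0 r4=0 r5=1 r6=8 r7=0
PC=3  beq  r7, r5, L12       | r0=0 r1=4 r2=2 r3=0 r4=0 r5=1 r6=8 r7=0  [not taken]
PC=4  nor  r7, r5, r7        | r0=0 r1=4 r2=2 r3=0 r4=0 r5=1 r6=8 r7=65534
PC=5  xor  r4, r5, r1        | r0=0 r1=4 r2=2 r3=0 r4=5 r5=1 r6=8 r7=65534
PC=6  bne  r4, r7, L10       | r0=0 r1=4 r2=2 r3=0 r4=5 r5=1 r6=8 r7=65534  [TAKEN]
PC=7  add  r3, r5, r2        | r0=0 r1=4 r2=2 r3=3 r4=5 r5=1 r6=8 r7=65534
PC=10 nor  r6, r1, r5        | r0=0 r1=4 r2=2 r3=3 r4=5 r5=1 r6=65530 r7=65534
PC=11 nor  r5, r1, r7        | r0=0 r1=4 r2=2 r3=3 r4=5 r5=1 r6=65530 r7=65534

3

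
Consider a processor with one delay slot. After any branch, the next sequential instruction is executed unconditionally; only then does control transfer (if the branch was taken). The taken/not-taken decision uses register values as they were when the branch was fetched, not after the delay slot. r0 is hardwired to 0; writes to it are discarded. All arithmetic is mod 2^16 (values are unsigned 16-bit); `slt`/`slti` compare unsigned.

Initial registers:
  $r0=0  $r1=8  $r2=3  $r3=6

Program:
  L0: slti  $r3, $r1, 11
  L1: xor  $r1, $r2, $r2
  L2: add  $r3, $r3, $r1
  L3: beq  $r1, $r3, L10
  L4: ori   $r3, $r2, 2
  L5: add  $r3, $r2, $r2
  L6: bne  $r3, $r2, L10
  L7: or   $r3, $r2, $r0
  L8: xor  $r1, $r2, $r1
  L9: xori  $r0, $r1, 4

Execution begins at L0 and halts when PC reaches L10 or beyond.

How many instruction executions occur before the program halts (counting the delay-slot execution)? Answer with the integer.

#0 slti  $r3, $r1, 11 ; 0/8/3/1
#1 xor  $r1, $r2, $r2 ; 0/0/3/1
#2 add  $r3, $r3, $r1 ; 0/0/3/1
#3 beq  $r1, $r3, L10 ; 0/0/3/1 ; →fallthru
#4 ori   $r3, $r2, 2 ; 0/0/3/3
#5 add  $r3, $r2, $r2 ; 0/0/3/6
#6 bne  $r3, $r2, L10 ; 0/0/3/6 ; →target
#7 or   $r3, $r2, $r0 ; 0/0/3/3

8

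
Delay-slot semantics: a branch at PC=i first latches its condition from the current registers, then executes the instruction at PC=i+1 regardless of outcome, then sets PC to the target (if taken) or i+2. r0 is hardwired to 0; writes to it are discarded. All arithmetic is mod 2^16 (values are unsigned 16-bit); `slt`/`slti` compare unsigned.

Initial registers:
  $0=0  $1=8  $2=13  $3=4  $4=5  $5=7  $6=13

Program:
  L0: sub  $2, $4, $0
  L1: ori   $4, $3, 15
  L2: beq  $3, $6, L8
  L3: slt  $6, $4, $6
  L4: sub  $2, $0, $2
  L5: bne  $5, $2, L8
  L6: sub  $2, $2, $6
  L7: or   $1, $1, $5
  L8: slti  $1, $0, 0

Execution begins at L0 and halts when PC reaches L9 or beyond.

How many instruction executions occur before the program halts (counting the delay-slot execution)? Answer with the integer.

[0] sub  $2, $4, $0  →  {$0:0, $1:8, $2:5, $3:4, $4:5, $5:7, $6:13}
[1] ori   $4, $3, 15  →  {$0:0, $1:8, $2:5, $3:4, $4:15, $5:7, $6:13}
[2] beq  $3, $6, L8  →  {$0:0, $1:8, $2:5, $3:4, $4:15, $5:7, $6:13}  ⟨branch fallthrough⟩
[3] slt  $6, $4, $6  →  {$0:0, $1:8, $2:5, $3:4, $4:15, $5:7, $6:0}
[4] sub  $2, $0, $2  →  {$0:0, $1:8, $2:65531, $3:4, $4:15, $5:7, $6:0}
[5] bne  $5, $2, L8  →  {$0:0, $1:8, $2:65531, $3:4, $4:15, $5:7, $6:0}  ⟨branch taken⟩
[6] sub  $2, $2, $6  →  {$0:0, $1:8, $2:65531, $3:4, $4:15, $5:7, $6:0}
[8] slti  $1, $0, 0  →  {$0:0, $1:0, $2:65531, $3:4, $4:15, $5:7, $6:0}

8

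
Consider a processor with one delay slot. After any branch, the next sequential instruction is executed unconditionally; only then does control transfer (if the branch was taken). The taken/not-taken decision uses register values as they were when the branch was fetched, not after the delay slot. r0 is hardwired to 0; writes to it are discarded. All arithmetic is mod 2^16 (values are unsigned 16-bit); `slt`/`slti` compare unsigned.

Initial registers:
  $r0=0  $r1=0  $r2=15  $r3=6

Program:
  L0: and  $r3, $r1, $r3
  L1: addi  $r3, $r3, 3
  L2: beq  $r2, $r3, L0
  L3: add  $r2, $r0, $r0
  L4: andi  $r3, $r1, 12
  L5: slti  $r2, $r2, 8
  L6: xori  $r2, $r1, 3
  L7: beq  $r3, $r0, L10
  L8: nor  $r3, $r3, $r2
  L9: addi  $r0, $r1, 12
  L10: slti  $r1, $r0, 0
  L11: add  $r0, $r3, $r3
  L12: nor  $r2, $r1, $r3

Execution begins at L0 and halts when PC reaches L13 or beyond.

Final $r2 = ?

[0] and  $r3, $r1, $r3  →  {$r0:0, $r1:0, $r2:15, $r3:0}
[1] addi  $r3, $r3, 3  →  {$r0:0, $r1:0, $r2:15, $r3:3}
[2] beq  $r2, $r3, L0  →  {$r0:0, $r1:0, $r2:15, $r3:3}  ⟨branch fallthrough⟩
[3] add  $r2, $r0, $r0  →  {$r0:0, $r1:0, $r2:0, $r3:3}
[4] andi  $r3, $r1, 12  →  {$r0:0, $r1:0, $r2:0, $r3:0}
[5] slti  $r2, $r2, 8  →  {$r0:0, $r1:0, $r2:1, $r3:0}
[6] xori  $r2, $r1, 3  →  {$r0:0, $r1:0, $r2:3, $r3:0}
[7] beq  $r3, $r0, L10  →  {$r0:0, $r1:0, $r2:3, $r3:0}  ⟨branch taken⟩
[8] nor  $r3, $r3, $r2  →  {$r0:0, $r1:0, $r2:3, $r3:65532}
[10] slti  $r1, $r0, 0  →  {$r0:0, $r1:0, $r2:3, $r3:65532}
[11] add  $r0, $r3, $r3  →  {$r0:0, $r1:0, $r2:3, $r3:65532}
[12] nor  $r2, $r1, $r3  →  {$r0:0, $r1:0, $r2:3, $r3:65532}

3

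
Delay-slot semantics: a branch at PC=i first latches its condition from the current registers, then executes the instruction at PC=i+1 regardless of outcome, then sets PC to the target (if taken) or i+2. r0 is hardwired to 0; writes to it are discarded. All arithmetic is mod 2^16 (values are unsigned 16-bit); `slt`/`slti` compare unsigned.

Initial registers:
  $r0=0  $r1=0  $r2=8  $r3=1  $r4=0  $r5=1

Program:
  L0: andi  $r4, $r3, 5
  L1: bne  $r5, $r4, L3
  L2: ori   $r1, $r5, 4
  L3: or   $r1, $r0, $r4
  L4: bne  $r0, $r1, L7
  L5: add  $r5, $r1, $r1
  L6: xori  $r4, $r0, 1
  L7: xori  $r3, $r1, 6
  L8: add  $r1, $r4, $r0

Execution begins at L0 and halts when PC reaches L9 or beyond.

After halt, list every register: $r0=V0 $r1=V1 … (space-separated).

$r0=0 $r1=1 $r2=8 $r3=7 $r4=1 $r5=2

#0 andi  $r4, $r3, 5 ; 0/0/8/1/1/1
#1 bne  $r5, $r4, L3 ; 0/0/8/1/1/1 ; →fallthru
#2 ori   $r1, $r5, 4 ; 0/5/8/1/1/1
#3 or   $r1, $r0, $r4 ; 0/1/8/1/1/1
#4 bne  $r0, $r1, L7 ; 0/1/8/1/1/1 ; →target
#5 add  $r5, $r1, $r1 ; 0/1/8/1/1/2
#7 xori  $r3, $r1, 6 ; 0/1/8/7/1/2
#8 add  $r1, $r4, $r0 ; 0/1/8/7/1/2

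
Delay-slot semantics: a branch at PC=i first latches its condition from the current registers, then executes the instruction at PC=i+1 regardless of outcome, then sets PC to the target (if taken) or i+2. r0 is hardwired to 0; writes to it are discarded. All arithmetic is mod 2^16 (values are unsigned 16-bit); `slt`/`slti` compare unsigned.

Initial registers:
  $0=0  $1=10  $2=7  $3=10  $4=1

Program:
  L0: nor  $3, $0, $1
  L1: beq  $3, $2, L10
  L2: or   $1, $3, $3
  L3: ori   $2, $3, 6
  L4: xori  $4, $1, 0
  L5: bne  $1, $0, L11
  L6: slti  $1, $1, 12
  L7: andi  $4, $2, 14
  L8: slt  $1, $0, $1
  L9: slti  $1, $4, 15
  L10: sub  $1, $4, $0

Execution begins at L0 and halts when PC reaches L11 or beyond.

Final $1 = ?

0

  step pc=0: nor  $3, $0, $1  regs=(0,10,7,65525,1)
  step pc=1: beq  $3, $2, L10  cond=F  regs=(0,10,7,65525,1)
  step pc=2: or   $1, $3, $3  regs=(0,65525,7,65525,1)
  step pc=3: ori   $2, $3, 6  regs=(0,65525,65527,65525,1)
  step pc=4: xori  $4, $1, 0  regs=(0,65525,65527,65525,65525)
  step pc=5: bne  $1, $0, L11  cond=T  regs=(0,65525,65527,65525,65525)
  step pc=6: slti  $1, $1, 12  regs=(0,0,65527,65525,65525)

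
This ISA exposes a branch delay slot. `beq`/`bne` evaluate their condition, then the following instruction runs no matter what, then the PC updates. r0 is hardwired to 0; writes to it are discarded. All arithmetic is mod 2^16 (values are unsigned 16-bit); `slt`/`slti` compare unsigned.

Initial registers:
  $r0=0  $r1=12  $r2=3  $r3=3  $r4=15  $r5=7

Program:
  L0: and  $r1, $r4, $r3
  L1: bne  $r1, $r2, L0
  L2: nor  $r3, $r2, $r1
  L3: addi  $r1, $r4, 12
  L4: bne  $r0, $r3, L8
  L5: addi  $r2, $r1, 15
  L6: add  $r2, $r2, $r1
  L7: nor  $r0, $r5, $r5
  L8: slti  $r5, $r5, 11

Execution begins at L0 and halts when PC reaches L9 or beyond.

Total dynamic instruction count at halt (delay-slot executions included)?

7

  step pc=0: and  $r1, $r4, $r3  regs=(0,3,3,3,15,7)
  step pc=1: bne  $r1, $r2, L0  cond=F  regs=(0,3,3,3,15,7)
  step pc=2: nor  $r3, $r2, $r1  regs=(0,3,3,65532,15,7)
  step pc=3: addi  $r1, $r4, 12  regs=(0,27,3,65532,15,7)
  step pc=4: bne  $r0, $r3, L8  cond=T  regs=(0,27,3,65532,15,7)
  step pc=5: addi  $r2, $r1, 15  regs=(0,27,42,65532,15,7)
  step pc=8: slti  $r5, $r5, 11  regs=(0,27,42,65532,15,1)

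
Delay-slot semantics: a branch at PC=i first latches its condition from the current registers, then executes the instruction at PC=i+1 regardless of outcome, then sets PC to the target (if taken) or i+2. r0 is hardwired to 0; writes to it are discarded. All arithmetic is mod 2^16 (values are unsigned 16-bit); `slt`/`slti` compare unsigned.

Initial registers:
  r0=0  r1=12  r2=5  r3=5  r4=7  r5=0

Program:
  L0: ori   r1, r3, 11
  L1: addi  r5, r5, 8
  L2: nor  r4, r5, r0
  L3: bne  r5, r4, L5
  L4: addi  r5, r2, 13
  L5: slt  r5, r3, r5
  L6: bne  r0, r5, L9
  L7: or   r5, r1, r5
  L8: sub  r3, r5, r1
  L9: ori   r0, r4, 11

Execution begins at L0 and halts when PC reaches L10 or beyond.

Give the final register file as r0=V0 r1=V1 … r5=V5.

PC=0  ori   r1, r3, 11       | r0=0 r1=15 r2=5 r3=5 r4=7 r5=0
PC=1  addi  r5, r5, 8        | r0=0 r1=15 r2=5 r3=5 r4=7 r5=8
PC=2  nor  r4, r5, r0        | r0=0 r1=15 r2=5 r3=5 r4=65527 r5=8
PC=3  bne  r5, r4, L5        | r0=0 r1=15 r2=5 r3=5 r4=65527 r5=8  [TAKEN]
PC=4  addi  r5, r2, 13       | r0=0 r1=15 r2=5 r3=5 r4=65527 r5=18
PC=5  slt  r5, r3, r5        | r0=0 r1=15 r2=5 r3=5 r4=65527 r5=1
PC=6  bne  r0, r5, L9        | r0=0 r1=15 r2=5 r3=5 r4=65527 r5=1  [TAKEN]
PC=7  or   r5, r1, r5        | r0=0 r1=15 r2=5 r3=5 r4=65527 r5=15
PC=9  ori   r0, r4, 11       | r0=0 r1=15 r2=5 r3=5 r4=65527 r5=15

r0=0 r1=15 r2=5 r3=5 r4=65527 r5=15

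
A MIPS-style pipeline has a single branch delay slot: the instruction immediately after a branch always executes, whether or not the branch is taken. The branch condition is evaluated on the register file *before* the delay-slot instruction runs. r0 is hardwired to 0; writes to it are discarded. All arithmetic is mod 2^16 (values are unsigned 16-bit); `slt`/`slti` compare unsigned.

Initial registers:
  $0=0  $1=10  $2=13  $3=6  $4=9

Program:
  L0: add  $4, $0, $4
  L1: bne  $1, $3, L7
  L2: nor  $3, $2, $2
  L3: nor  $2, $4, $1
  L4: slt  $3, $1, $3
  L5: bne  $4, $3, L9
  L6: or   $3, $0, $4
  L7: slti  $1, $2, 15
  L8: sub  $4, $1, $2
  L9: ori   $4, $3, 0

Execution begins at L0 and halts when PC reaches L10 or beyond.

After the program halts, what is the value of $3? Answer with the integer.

PC=0  add  $4, $0, $4        | $0=0 $1=10 $2=13 $3=6 $4=9
PC=1  bne  $1, $3, L7        | $0=0 $1=10 $2=13 $3=6 $4=9  [TAKEN]
PC=2  nor  $3, $2, $2        | $0=0 $1=10 $2=13 $3=65522 $4=9
PC=7  slti  $1, $2, 15       | $0=0 $1=1 $2=13 $3=65522 $4=9
PC=8  sub  $4, $1, $2        | $0=0 $1=1 $2=13 $3=65522 $4=65524
PC=9  ori   $4, $3, 0        | $0=0 $1=1 $2=13 $3=65522 $4=65522

65522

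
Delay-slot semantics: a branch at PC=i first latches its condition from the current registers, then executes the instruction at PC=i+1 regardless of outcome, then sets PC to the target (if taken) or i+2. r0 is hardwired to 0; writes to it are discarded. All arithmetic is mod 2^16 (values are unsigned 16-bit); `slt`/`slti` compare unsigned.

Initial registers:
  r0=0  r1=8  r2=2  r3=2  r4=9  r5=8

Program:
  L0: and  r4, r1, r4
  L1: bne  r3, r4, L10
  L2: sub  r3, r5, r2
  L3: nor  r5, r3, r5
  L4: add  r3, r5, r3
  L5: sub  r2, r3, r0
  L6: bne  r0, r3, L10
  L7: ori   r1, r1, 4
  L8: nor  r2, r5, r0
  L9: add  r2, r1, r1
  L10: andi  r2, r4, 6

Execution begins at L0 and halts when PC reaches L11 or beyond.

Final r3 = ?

[0] and  r4, r1, r4  →  {r0:0, r1:8, r2:2, r3:2, r4:8, r5:8}
[1] bne  r3, r4, L10  →  {r0:0, r1:8, r2:2, r3:2, r4:8, r5:8}  ⟨branch taken⟩
[2] sub  r3, r5, r2  →  {r0:0, r1:8, r2:2, r3:6, r4:8, r5:8}
[10] andi  r2, r4, 6  →  {r0:0, r1:8, r2:0, r3:6, r4:8, r5:8}

6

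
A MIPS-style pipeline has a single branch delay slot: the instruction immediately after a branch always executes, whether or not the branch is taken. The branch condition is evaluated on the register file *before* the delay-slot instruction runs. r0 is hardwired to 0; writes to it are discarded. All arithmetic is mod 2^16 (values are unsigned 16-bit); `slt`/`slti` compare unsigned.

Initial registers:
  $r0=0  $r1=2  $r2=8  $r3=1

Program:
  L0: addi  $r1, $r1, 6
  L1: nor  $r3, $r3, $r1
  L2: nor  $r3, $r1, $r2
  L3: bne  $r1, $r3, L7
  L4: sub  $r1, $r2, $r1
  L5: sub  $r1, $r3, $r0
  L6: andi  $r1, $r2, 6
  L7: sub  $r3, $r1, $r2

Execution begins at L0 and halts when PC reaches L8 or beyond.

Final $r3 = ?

65528

  step pc=0: addi  $r1, $r1, 6  regs=(0,8,8,1)
  step pc=1: nor  $r3, $r3, $r1  regs=(0,8,8,65526)
  step pc=2: nor  $r3, $r1, $r2  regs=(0,8,8,65527)
  step pc=3: bne  $r1, $r3, L7  cond=T  regs=(0,8,8,65527)
  step pc=4: sub  $r1, $r2, $r1  regs=(0,0,8,65527)
  step pc=7: sub  $r3, $r1, $r2  regs=(0,0,8,65528)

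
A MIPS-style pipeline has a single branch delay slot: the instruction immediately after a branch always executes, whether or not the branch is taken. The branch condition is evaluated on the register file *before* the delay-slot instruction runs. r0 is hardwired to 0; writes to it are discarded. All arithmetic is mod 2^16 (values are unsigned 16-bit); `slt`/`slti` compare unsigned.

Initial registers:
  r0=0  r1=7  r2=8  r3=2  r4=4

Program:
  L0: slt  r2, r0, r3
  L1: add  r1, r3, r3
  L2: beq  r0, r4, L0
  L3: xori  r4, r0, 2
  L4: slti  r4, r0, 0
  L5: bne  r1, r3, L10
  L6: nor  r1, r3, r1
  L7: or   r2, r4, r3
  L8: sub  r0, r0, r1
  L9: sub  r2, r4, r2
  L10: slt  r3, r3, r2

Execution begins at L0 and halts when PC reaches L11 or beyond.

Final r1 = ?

65529

PC=0  slt  r2, r0, r3        | r0=0 r1=7 r2=1 r3=2 r4=4
PC=1  add  r1, r3, r3        | r0=0 r1=4 r2=1 r3=2 r4=4
PC=2  beq  r0, r4, L0        | r0=0 r1=4 r2=1 r3=2 r4=4  [not taken]
PC=3  xori  r4, r0, 2        | r0=0 r1=4 r2=1 r3=2 r4=2
PC=4  slti  r4, r0, 0        | r0=0 r1=4 r2=1 r3=2 r4=0
PC=5  bne  r1, r3, L10       | r0=0 r1=4 r2=1 r3=2 r4=0  [TAKEN]
PC=6  nor  r1, r3, r1        | r0=0 r1=65529 r2=1 r3=2 r4=0
PC=10 slt  r3, r3, r2        | r0=0 r1=65529 r2=1 r3=0 r4=0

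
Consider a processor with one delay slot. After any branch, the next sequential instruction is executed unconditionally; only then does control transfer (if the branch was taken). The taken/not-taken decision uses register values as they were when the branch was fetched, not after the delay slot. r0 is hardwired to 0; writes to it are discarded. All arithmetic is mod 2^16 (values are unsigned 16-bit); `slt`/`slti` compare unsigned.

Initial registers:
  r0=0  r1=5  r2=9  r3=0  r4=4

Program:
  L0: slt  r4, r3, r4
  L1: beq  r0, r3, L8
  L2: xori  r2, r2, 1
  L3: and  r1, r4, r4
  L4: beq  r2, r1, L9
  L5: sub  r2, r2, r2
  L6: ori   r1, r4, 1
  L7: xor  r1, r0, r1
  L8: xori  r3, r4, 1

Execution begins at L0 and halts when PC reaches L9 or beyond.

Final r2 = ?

PC=0  slt  r4, r3, r4        | r0=0 r1=5 r2=9 r3=0 r4=1
PC=1  beq  r0, r3, L8        | r0=0 r1=5 r2=9 r3=0 r4=1  [TAKEN]
PC=2  xori  r2, r2, 1        | r0=0 r1=5 r2=8 r3=0 r4=1
PC=8  xori  r3, r4, 1        | r0=0 r1=5 r2=8 r3=0 r4=1

8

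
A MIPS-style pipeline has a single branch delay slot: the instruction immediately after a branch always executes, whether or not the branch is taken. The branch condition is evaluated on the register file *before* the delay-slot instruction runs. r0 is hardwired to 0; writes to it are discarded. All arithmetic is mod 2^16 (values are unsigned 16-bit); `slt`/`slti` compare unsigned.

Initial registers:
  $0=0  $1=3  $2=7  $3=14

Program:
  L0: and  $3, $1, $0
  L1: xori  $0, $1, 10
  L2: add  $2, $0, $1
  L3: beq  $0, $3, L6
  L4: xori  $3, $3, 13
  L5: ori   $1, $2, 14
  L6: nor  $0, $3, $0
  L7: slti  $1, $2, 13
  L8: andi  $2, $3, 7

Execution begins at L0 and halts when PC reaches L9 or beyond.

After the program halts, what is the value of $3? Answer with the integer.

13

#0 and  $3, $1, $0 ; 0/3/7/0
#1 xori  $0, $1, 10 ; 0/3/7/0
#2 add  $2, $0, $1 ; 0/3/3/0
#3 beq  $0, $3, L6 ; 0/3/3/0 ; →target
#4 xori  $3, $3, 13 ; 0/3/3/13
#6 nor  $0, $3, $0 ; 0/3/3/13
#7 slti  $1, $2, 13 ; 0/1/3/13
#8 andi  $2, $3, 7 ; 0/1/5/13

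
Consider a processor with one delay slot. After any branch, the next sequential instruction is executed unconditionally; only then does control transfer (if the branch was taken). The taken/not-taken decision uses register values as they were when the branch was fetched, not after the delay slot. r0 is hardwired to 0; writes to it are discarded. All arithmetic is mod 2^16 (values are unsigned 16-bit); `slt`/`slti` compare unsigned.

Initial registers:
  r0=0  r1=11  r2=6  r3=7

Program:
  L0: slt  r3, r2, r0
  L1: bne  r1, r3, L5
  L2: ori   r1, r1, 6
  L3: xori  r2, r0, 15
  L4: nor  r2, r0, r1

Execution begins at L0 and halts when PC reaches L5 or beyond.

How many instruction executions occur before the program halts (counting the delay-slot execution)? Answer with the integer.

3

#0 slt  r3, r2, r0 ; 0/11/6/0
#1 bne  r1, r3, L5 ; 0/11/6/0 ; →target
#2 ori   r1, r1, 6 ; 0/15/6/0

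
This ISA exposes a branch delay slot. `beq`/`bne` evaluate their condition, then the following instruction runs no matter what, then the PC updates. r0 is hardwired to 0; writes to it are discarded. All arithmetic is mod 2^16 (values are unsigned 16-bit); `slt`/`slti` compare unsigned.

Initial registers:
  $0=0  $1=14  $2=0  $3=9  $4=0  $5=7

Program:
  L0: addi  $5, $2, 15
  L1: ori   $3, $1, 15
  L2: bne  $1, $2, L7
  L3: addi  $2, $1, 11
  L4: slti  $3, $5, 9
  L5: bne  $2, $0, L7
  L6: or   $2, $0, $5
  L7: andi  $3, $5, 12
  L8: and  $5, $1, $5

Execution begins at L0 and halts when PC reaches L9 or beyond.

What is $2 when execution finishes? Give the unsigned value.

PC=0  addi  $5, $2, 15       | $0=0 $1=14 $2=0 $3=9 $4=0 $5=15
PC=1  ori   $3, $1, 15       | $0=0 $1=14 $2=0 $3=15 $4=0 $5=15
PC=2  bne  $1, $2, L7        | $0=0 $1=14 $2=0 $3=15 $4=0 $5=15  [TAKEN]
PC=3  addi  $2, $1, 11       | $0=0 $1=14 $2=25 $3=15 $4=0 $5=15
PC=7  andi  $3, $5, 12       | $0=0 $1=14 $2=25 $3=12 $4=0 $5=15
PC=8  and  $5, $1, $5        | $0=0 $1=14 $2=25 $3=12 $4=0 $5=14

25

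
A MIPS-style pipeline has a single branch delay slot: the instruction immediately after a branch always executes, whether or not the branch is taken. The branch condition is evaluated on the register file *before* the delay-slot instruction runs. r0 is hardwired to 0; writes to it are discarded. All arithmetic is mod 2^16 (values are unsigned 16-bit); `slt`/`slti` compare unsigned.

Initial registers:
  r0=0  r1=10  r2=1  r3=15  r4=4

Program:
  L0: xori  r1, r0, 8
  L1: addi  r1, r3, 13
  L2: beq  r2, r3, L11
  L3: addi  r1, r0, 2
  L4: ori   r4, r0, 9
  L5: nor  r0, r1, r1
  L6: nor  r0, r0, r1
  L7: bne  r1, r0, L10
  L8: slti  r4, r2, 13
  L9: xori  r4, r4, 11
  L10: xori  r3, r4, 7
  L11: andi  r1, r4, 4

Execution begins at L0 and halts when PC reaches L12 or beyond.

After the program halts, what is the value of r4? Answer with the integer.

#0 xori  r1, r0, 8 ; 0/8/1/15/4
#1 addi  r1, r3, 13 ; 0/28/1/15/4
#2 beq  r2, r3, L11 ; 0/28/1/15/4 ; →fallthru
#3 addi  r1, r0, 2 ; 0/2/1/15/4
#4 ori   r4, r0, 9 ; 0/2/1/15/9
#5 nor  r0, r1, r1 ; 0/2/1/15/9
#6 nor  r0, r0, r1 ; 0/2/1/15/9
#7 bne  r1, r0, L10 ; 0/2/1/15/9 ; →target
#8 slti  r4, r2, 13 ; 0/2/1/15/1
#10 xori  r3, r4, 7 ; 0/2/1/6/1
#11 andi  r1, r4, 4 ; 0/0/1/6/1

1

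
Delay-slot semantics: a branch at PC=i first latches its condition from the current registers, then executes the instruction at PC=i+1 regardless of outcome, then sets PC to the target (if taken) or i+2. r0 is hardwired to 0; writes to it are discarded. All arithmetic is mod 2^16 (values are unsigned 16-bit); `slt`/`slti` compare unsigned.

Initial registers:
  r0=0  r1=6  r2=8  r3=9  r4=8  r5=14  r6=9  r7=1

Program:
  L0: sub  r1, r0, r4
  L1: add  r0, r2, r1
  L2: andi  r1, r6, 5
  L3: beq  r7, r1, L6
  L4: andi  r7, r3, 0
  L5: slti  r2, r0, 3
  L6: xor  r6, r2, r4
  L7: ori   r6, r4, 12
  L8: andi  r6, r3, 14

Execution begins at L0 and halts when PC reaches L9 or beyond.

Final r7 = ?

  step pc=0: sub  r1, r0, r4  regs=(0,65528,8,9,8,14,9,1)
  step pc=1: add  r0, r2, r1  regs=(0,65528,8,9,8,14,9,1)
  step pc=2: andi  r1, r6, 5  regs=(0,1,8,9,8,14,9,1)
  step pc=3: beq  r7, r1, L6  cond=T  regs=(0,1,8,9,8,14,9,1)
  step pc=4: andi  r7, r3, 0  regs=(0,1,8,9,8,14,9,0)
  step pc=6: xor  r6, r2, r4  regs=(0,1,8,9,8,14,0,0)
  step pc=7: ori   r6, r4, 12  regs=(0,1,8,9,8,14,12,0)
  step pc=8: andi  r6, r3, 14  regs=(0,1,8,9,8,14,8,0)

0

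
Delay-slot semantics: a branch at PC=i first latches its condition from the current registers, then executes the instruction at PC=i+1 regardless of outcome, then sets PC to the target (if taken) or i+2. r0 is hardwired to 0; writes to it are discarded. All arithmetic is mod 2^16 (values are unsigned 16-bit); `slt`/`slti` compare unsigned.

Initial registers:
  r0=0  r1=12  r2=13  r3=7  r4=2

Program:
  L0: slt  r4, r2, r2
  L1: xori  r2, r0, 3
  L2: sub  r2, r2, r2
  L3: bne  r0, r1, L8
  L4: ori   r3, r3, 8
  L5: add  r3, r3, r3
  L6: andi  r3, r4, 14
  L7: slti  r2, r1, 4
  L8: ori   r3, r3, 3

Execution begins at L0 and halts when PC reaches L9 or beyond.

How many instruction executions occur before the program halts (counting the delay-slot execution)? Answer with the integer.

6

#0 slt  r4, r2, r2 ; 0/12/13/7/0
#1 xori  r2, r0, 3 ; 0/12/3/7/0
#2 sub  r2, r2, r2 ; 0/12/0/7/0
#3 bne  r0, r1, L8 ; 0/12/0/7/0 ; →target
#4 ori   r3, r3, 8 ; 0/12/0/15/0
#8 ori   r3, r3, 3 ; 0/12/0/15/0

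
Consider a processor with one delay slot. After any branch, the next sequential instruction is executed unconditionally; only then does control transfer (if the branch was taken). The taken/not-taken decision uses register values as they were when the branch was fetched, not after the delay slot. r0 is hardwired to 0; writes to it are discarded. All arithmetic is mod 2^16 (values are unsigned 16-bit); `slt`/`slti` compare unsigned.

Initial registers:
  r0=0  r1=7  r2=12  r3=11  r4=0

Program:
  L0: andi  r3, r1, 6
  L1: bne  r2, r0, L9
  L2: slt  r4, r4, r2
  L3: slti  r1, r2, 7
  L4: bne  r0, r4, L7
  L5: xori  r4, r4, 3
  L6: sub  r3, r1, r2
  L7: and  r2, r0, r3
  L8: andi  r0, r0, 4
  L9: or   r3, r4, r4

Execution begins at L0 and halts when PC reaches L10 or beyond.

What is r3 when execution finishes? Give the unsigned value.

PC=0  andi  r3, r1, 6        | r0=0 r1=7 r2=12 r3=6 r4=0
PC=1  bne  r2, r0, L9        | r0=0 r1=7 r2=12 r3=6 r4=0  [TAKEN]
PC=2  slt  r4, r4, r2        | r0=0 r1=7 r2=12 r3=6 r4=1
PC=9  or   r3, r4, r4        | r0=0 r1=7 r2=12 r3=1 r4=1

1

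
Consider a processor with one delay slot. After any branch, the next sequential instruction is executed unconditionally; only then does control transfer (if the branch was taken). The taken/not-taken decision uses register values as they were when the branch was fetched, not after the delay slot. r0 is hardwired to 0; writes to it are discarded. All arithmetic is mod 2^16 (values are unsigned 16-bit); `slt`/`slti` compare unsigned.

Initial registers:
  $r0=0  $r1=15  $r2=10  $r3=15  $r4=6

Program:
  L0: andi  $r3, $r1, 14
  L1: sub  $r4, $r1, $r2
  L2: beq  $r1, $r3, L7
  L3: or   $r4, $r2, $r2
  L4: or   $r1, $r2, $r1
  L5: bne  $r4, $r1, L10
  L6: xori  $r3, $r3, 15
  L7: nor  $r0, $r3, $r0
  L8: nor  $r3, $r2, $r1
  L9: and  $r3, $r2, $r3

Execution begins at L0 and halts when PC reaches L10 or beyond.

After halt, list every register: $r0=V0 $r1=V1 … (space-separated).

$r0=0 $r1=15 $r2=10 $r3=1 $r4=10

#0 andi  $r3, $r1, 14 ; 0/15/10/14/6
#1 sub  $r4, $r1, $r2 ; 0/15/10/14/5
#2 beq  $r1, $r3, L7 ; 0/15/10/14/5 ; →fallthru
#3 or   $r4, $r2, $r2 ; 0/15/10/14/10
#4 or   $r1, $r2, $r1 ; 0/15/10/14/10
#5 bne  $r4, $r1, L10 ; 0/15/10/14/10 ; →target
#6 xori  $r3, $r3, 15 ; 0/15/10/1/10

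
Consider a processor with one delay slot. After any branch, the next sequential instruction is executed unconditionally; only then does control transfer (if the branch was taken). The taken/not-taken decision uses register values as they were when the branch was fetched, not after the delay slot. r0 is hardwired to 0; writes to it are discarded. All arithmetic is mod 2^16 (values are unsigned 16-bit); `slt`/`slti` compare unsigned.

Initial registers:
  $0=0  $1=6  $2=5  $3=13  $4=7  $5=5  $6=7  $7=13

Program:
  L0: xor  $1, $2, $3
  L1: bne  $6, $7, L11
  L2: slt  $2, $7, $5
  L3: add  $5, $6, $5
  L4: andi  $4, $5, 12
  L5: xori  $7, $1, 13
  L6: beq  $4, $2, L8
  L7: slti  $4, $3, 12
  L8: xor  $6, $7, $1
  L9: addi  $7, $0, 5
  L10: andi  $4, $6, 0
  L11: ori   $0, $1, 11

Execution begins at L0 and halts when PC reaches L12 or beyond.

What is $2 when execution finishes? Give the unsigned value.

0

  step pc=0: xor  $1, $2, $3  regs=(0,8,5,13,7,5,7,13)
  step pc=1: bne  $6, $7, L11  cond=T  regs=(0,8,5,13,7,5,7,13)
  step pc=2: slt  $2, $7, $5  regs=(0,8,0,13,7,5,7,13)
  step pc=11: ori   $0, $1, 11  regs=(0,8,0,13,7,5,7,13)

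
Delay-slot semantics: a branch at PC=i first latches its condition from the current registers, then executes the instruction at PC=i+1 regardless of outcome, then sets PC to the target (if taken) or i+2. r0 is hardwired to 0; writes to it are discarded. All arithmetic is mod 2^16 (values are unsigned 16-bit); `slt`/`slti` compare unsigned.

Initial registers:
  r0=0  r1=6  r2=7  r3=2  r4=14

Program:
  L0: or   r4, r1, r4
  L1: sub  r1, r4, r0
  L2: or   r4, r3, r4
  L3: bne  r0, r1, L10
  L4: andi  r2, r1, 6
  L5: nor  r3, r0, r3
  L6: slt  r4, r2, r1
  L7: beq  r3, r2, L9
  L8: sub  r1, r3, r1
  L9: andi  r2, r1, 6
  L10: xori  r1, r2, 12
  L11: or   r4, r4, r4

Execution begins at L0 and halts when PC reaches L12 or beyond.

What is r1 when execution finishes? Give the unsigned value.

#0 or   r4, r1, r4 ; 0/6/7/2/14
#1 sub  r1, r4, r0 ; 0/14/7/2/14
#2 or   r4, r3, r4 ; 0/14/7/2/14
#3 bne  r0, r1, L10 ; 0/14/7/2/14 ; →target
#4 andi  r2, r1, 6 ; 0/14/6/2/14
#10 xori  r1, r2, 12 ; 0/10/6/2/14
#11 or   r4, r4, r4 ; 0/10/6/2/14

10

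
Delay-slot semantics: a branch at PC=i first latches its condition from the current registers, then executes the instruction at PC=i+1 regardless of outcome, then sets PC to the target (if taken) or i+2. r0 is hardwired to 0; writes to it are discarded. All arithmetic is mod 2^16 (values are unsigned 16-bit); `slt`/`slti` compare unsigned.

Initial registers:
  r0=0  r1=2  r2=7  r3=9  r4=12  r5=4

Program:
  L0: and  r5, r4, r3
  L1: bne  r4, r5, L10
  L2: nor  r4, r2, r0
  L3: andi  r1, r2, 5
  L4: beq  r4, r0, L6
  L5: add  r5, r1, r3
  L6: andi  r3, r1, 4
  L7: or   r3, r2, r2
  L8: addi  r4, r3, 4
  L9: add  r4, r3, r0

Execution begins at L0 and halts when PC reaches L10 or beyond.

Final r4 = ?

PC=0  and  r5, r4, r3        | r0=0 r1=2 r2=7 r3=9 r4=12 r5=8
PC=1  bne  r4, r5, L10       | r0=0 r1=2 r2=7 r3=9 r4=12 r5=8  [TAKEN]
PC=2  nor  r4, r2, r0        | r0=0 r1=2 r2=7 r3=9 r4=65528 r5=8

65528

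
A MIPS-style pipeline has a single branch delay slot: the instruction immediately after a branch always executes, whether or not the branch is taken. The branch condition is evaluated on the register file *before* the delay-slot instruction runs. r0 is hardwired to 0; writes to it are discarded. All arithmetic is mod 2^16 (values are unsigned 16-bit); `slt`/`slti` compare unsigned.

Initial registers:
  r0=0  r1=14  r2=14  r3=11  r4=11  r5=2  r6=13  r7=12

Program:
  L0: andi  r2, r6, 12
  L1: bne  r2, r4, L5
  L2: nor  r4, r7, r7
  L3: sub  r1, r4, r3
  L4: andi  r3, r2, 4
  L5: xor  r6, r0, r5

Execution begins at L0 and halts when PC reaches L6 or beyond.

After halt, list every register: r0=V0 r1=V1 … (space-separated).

[0] andi  r2, r6, 12  →  {r0:0, r1:14, r2:12, r3:11, r4:11, r5:2, r6:13, r7:12}
[1] bne  r2, r4, L5  →  {r0:0, r1:14, r2:12, r3:11, r4:11, r5:2, r6:13, r7:12}  ⟨branch taken⟩
[2] nor  r4, r7, r7  →  {r0:0, r1:14, r2:12, r3:11, r4:65523, r5:2, r6:13, r7:12}
[5] xor  r6, r0, r5  →  {r0:0, r1:14, r2:12, r3:11, r4:65523, r5:2, r6:2, r7:12}

r0=0 r1=14 r2=12 r3=11 r4=65523 r5=2 r6=2 r7=12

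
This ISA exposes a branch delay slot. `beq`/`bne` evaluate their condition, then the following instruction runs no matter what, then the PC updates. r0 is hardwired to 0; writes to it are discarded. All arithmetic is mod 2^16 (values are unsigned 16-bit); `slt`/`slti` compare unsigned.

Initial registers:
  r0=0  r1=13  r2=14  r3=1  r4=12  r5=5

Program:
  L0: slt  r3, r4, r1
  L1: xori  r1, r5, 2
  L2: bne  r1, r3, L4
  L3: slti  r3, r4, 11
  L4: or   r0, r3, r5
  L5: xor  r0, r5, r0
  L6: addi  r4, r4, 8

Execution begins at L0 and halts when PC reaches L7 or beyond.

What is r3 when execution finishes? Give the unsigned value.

  step pc=0: slt  r3, r4, r1  regs=(0,13,14,1,12,5)
  step pc=1: xori  r1, r5, 2  regs=(0,7,14,1,12,5)
  step pc=2: bne  r1, r3, L4  cond=T  regs=(0,7,14,1,12,5)
  step pc=3: slti  r3, r4, 11  regs=(0,7,14,0,12,5)
  step pc=4: or   r0, r3, r5  regs=(0,7,14,0,12,5)
  step pc=5: xor  r0, r5, r0  regs=(0,7,14,0,12,5)
  step pc=6: addi  r4, r4, 8  regs=(0,7,14,0,20,5)

0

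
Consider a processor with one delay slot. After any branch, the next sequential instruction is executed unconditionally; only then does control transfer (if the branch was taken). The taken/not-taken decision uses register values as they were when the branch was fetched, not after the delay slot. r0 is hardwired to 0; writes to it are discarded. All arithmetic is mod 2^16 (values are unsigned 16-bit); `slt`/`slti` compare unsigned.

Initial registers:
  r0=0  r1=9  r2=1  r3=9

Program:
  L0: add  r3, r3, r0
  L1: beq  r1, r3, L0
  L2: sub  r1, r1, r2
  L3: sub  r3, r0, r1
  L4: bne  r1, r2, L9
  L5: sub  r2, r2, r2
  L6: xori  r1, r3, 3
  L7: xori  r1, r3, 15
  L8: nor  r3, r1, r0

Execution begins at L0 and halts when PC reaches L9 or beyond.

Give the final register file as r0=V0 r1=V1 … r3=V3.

#0 add  r3, r3, r0 ; 0/9/1/9
#1 beq  r1, r3, L0 ; 0/9/1/9 ; →target
#2 sub  r1, r1, r2 ; 0/8/1/9
#0 add  r3, r3, r0 ; 0/8/1/9
#1 beq  r1, r3, L0 ; 0/8/1/9 ; →fallthru
#2 sub  r1, r1, r2 ; 0/7/1/9
#3 sub  r3, r0, r1 ; 0/7/1/65529
#4 bne  r1, r2, L9 ; 0/7/1/65529 ; →target
#5 sub  r2, r2, r2 ; 0/7/0/65529

r0=0 r1=7 r2=0 r3=65529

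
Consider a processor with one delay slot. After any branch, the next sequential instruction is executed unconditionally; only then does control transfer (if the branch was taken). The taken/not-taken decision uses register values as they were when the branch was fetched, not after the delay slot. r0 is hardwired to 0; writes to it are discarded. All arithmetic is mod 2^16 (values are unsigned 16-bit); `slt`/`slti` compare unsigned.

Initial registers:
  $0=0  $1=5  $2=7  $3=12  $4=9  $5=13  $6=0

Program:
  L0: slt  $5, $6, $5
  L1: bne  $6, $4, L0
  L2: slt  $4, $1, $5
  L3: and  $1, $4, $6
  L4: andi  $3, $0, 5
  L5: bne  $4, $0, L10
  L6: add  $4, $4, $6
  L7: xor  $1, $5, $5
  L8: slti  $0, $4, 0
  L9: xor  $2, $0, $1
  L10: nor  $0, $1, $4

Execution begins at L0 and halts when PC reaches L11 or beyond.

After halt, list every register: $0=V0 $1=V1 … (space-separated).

#0 slt  $5, $6, $5 ; 0/5/7/12/9/1/0
#1 bne  $6, $4, L0 ; 0/5/7/12/9/1/0 ; →target
#2 slt  $4, $1, $5 ; 0/5/7/12/0/1/0
#0 slt  $5, $6, $5 ; 0/5/7/12/0/1/0
#1 bne  $6, $4, L0 ; 0/5/7/12/0/1/0 ; →fallthru
#2 slt  $4, $1, $5 ; 0/5/7/12/0/1/0
#3 and  $1, $4, $6 ; 0/0/7/12/0/1/0
#4 andi  $3, $0, 5 ; 0/0/7/0/0/1/0
#5 bne  $4, $0, L10 ; 0/0/7/0/0/1/0 ; →fallthru
#6 add  $4, $4, $6 ; 0/0/7/0/0/1/0
#7 xor  $1, $5, $5 ; 0/0/7/0/0/1/0
#8 slti  $0, $4, 0 ; 0/0/7/0/0/1/0
#9 xor  $2, $0, $1 ; 0/0/0/0/0/1/0
#10 nor  $0, $1, $4 ; 0/0/0/0/0/1/0

$0=0 $1=0 $2=0 $3=0 $4=0 $5=1 $6=0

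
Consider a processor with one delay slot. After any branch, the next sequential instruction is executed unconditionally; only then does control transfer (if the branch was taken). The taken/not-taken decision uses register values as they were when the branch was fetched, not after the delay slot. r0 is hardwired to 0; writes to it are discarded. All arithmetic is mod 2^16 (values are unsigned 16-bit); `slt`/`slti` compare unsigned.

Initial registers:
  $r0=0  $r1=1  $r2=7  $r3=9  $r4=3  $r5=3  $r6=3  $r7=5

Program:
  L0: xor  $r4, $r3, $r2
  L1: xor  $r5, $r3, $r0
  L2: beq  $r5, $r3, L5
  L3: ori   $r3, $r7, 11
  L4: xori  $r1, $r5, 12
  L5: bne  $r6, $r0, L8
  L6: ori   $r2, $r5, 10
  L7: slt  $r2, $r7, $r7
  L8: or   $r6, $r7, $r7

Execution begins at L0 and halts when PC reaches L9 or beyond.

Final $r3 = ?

15

  step pc=0: xor  $r4, $r3, $r2  regs=(0,1,7,9,14,3,3,5)
  step pc=1: xor  $r5, $r3, $r0  regs=(0,1,7,9,14,9,3,5)
  step pc=2: beq  $r5, $r3, L5  cond=T  regs=(0,1,7,9,14,9,3,5)
  step pc=3: ori   $r3, $r7, 11  regs=(0,1,7,15,14,9,3,5)
  step pc=5: bne  $r6, $r0, L8  cond=T  regs=(0,1,7,15,14,9,3,5)
  step pc=6: ori   $r2, $r5, 10  regs=(0,1,11,15,14,9,3,5)
  step pc=8: or   $r6, $r7, $r7  regs=(0,1,11,15,14,9,5,5)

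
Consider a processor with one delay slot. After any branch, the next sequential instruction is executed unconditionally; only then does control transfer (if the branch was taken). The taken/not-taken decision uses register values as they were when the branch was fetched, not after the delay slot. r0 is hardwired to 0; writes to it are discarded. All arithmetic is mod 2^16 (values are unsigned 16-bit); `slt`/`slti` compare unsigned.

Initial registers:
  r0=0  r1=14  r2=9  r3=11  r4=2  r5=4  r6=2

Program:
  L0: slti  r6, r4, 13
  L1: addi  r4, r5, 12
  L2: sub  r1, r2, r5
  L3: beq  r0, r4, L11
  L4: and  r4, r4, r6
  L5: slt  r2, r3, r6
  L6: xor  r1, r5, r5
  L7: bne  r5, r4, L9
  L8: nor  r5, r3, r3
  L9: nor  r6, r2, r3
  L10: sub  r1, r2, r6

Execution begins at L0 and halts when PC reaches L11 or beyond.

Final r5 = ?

#0 slti  r6, r4, 13 ; 0/14/9/11/2/4/1
#1 addi  r4, r5, 12 ; 0/14/9/11/16/4/1
#2 sub  r1, r2, r5 ; 0/5/9/11/16/4/1
#3 beq  r0, r4, L11 ; 0/5/9/11/16/4/1 ; →fallthru
#4 and  r4, r4, r6 ; 0/5/9/11/0/4/1
#5 slt  r2, r3, r6 ; 0/5/0/11/0/4/1
#6 xor  r1, r5, r5 ; 0/0/0/11/0/4/1
#7 bne  r5, r4, L9 ; 0/0/0/11/0/4/1 ; →target
#8 nor  r5, r3, r3 ; 0/0/0/11/0/65524/1
#9 nor  r6, r2, r3 ; 0/0/0/11/0/65524/65524
#10 sub  r1, r2, r6 ; 0/12/0/11/0/65524/65524

65524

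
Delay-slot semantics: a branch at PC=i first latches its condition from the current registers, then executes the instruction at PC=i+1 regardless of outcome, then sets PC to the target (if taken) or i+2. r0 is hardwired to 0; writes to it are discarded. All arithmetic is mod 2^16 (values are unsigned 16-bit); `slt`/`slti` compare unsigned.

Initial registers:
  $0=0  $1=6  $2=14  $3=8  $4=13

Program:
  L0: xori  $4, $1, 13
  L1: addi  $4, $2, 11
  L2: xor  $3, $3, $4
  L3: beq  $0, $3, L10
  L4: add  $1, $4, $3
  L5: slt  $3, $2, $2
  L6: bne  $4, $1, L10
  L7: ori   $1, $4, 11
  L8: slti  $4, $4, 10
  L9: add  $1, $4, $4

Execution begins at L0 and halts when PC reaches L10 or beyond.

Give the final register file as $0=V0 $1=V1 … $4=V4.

  step pc=0: xori  $4, $1, 13  regs=(0,6,14,8,11)
  step pc=1: addi  $4, $2, 11  regs=(0,6,14,8,25)
  step pc=2: xor  $3, $3, $4  regs=(0,6,14,17,25)
  step pc=3: beq  $0, $3, L10  cond=F  regs=(0,6,14,17,25)
  step pc=4: add  $1, $4, $3  regs=(0,42,14,17,25)
  step pc=5: slt  $3, $2, $2  regs=(0,42,14,0,25)
  step pc=6: bne  $4, $1, L10  cond=T  regs=(0,42,14,0,25)
  step pc=7: ori   $1, $4, 11  regs=(0,27,14,0,25)

$0=0 $1=27 $2=14 $3=0 $4=25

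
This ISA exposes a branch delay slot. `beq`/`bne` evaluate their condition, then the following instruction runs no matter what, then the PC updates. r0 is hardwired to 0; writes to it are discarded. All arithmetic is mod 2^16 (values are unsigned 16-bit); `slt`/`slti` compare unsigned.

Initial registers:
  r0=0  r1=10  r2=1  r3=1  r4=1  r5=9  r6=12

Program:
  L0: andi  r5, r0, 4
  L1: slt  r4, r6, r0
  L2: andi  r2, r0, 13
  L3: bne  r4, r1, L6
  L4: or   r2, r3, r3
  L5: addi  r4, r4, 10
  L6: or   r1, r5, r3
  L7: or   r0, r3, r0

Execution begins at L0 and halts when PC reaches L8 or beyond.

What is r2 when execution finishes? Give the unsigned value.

1

PC=0  andi  r5, r0, 4        | r0=0 r1=10 r2=1 r3=1 r4=1 r5=0 r6=12
PC=1  slt  r4, r6, r0        | r0=0 r1=10 r2=1 r3=1 r4=0 r5=0 r6=12
PC=2  andi  r2, r0, 13       | r0=0 r1=10 r2=0 r3=1 r4=0 r5=0 r6=12
PC=3  bne  r4, r1, L6        | r0=0 r1=10 r2=0 r3=1 r4=0 r5=0 r6=12  [TAKEN]
PC=4  or   r2, r3, r3        | r0=0 r1=10 r2=1 r3=1 r4=0 r5=0 r6=12
PC=6  or   r1, r5, r3        | r0=0 r1=1 r2=1 r3=1 r4=0 r5=0 r6=12
PC=7  or   r0, r3, r0        | r0=0 r1=1 r2=1 r3=1 r4=0 r5=0 r6=12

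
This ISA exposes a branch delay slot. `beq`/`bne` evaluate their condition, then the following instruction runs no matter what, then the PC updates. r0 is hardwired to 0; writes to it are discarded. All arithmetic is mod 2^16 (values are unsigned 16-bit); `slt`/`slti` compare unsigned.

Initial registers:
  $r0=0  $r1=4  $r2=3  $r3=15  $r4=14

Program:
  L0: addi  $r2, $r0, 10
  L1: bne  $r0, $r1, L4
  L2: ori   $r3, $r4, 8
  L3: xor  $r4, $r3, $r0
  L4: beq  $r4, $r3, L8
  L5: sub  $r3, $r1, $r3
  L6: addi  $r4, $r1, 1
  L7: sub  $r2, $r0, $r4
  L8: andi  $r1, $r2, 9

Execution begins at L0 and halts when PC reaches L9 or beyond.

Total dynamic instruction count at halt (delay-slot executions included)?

[0] addi  $r2, $r0, 10  →  {$r0:0, $r1:4, $r2:10, $r3:15, $r4:14}
[1] bne  $r0, $r1, L4  →  {$r0:0, $r1:4, $r2:10, $r3:15, $r4:14}  ⟨branch taken⟩
[2] ori   $r3, $r4, 8  →  {$r0:0, $r1:4, $r2:10, $r3:14, $r4:14}
[4] beq  $r4, $r3, L8  →  {$r0:0, $r1:4, $r2:10, $r3:14, $r4:14}  ⟨branch taken⟩
[5] sub  $r3, $r1, $r3  →  {$r0:0, $r1:4, $r2:10, $r3:65526, $r4:14}
[8] andi  $r1, $r2, 9  →  {$r0:0, $r1:8, $r2:10, $r3:65526, $r4:14}

6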